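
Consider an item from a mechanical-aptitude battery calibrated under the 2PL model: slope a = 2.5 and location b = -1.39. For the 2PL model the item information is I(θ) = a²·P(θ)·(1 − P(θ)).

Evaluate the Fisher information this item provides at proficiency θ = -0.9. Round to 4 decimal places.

1.0969

P = 1/(1+e^{-1.2250}) = 0.7729
P(1−P) = 0.7729 × 0.2271 = 0.1755
I = a² × P(1−P) = 2.5² × 0.1755 = 1.09689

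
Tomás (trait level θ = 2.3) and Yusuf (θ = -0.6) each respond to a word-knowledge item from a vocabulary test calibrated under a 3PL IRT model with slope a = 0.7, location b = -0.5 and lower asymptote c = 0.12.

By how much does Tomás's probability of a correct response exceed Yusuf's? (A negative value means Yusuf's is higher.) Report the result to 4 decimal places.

0.3467

P(θ) = c + (1 − c) · 1 / (1 + exp(−a(θ − b)))
P(Tomás) = 0.8913  [exponent 1.9600]
P(Yusuf) = 0.5446  [exponent -0.0700]
Difference = 0.8913 − 0.5446 = 0.3467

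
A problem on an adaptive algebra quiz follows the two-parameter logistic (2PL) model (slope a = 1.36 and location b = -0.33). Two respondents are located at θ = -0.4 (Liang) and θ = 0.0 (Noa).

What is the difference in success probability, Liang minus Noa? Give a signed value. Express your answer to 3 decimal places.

-0.134

P(θ) = 1 / (1 + exp(−a(θ − b)))
P(Liang) = 0.4762  [exponent -0.0952]
P(Noa) = 0.6104  [exponent 0.4488]
Difference = 0.4762 − 0.6104 = -0.1341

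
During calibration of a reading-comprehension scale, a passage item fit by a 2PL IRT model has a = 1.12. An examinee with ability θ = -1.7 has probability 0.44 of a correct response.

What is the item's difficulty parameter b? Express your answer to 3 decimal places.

P(θ) = 1 / (1 + exp(−a(θ − b)))
logit(0.44) = ln(0.44/0.56) = -0.2412
b = θ − logit/(a) = -1.7 − (-0.2412)/1.1200 = -1.4847

-1.485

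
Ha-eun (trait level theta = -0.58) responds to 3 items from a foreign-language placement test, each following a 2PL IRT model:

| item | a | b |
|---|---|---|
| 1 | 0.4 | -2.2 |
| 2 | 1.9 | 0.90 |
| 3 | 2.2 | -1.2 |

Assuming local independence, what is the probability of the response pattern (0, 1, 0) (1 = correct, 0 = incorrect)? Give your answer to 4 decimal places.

P(theta) = 1 / (1 + exp(−a(theta − b)))
P_1 = 1/(1+e^{-0.6480}) = 0.6566
P_2 = 1/(1+e^{2.8120}) = 0.0567
P_3 = 1/(1+e^{-1.3640}) = 0.7964
L = (1−P_1) × P_2 × (1−P_3) = 0.3434 × 0.0567 × 0.2036 = 0.00396

0.0040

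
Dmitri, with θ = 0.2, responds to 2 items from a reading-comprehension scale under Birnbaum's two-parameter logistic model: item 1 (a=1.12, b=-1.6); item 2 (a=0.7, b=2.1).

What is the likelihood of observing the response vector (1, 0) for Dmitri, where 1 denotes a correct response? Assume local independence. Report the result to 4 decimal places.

P(θ) = 1 / (1 + exp(−a(θ − b)))
P_1 = 1/(1+e^{-2.0160}) = 0.8825
P_2 = 1/(1+e^{1.3300}) = 0.2092
L = P_1 × (1−P_2) = 0.8825 × 0.7908 = 0.69789

0.6979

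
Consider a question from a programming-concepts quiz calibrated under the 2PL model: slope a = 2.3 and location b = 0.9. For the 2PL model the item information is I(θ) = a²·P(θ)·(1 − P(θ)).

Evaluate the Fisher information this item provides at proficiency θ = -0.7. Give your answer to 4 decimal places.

P = 1/(1+e^{3.6800}) = 0.0246
P(1−P) = 0.0246 × 0.9754 = 0.0240
I = a² × P(1−P) = 2.3² × 0.0240 = 0.12694

0.1269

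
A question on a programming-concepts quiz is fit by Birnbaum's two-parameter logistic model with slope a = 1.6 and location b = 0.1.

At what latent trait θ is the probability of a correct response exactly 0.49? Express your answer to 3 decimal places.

0.075

P(θ) = 1 / (1 + exp(−a(θ − b)))
logit = ln(0.4900/0.5100) = -0.0400
θ = b + logit/(a) = 0.1 + (-0.0400)/1.6000 = 0.0750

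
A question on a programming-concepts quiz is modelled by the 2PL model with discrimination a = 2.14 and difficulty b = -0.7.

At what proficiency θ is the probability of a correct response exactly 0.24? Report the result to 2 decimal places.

P(θ) = 1 / (1 + exp(−a(θ − b)))
logit = ln(0.2400/0.7600) = -1.1527
θ = b + logit/(a) = -0.7 + (-1.1527)/2.1400 = -1.2386

-1.24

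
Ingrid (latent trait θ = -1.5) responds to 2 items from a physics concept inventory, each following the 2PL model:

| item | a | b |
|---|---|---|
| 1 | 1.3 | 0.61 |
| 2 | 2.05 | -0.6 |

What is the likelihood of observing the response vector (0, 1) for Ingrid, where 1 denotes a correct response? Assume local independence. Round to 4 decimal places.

P(θ) = 1 / (1 + exp(−a(θ − b)))
P_1 = 1/(1+e^{2.7430}) = 0.0605
P_2 = 1/(1+e^{1.8450}) = 0.1365
L = (1−P_1) × P_2 = 0.9395 × 0.1365 = 0.12821

0.1282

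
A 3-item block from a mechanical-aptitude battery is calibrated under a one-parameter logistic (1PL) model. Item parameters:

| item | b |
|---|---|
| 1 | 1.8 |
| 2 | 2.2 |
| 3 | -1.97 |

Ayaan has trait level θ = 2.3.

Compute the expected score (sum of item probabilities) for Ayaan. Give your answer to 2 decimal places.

P(θ) = 1 / (1 + exp(−(θ − b)))
P_1 = 1/(1+e^{-0.5000}) = 0.6225
P_2 = 1/(1+e^{-0.1000}) = 0.5250
P_3 = 1/(1+e^{-4.2700}) = 0.9862
E[score] = 0.6225 + 0.5250 + 0.9862 = 2.1336

2.13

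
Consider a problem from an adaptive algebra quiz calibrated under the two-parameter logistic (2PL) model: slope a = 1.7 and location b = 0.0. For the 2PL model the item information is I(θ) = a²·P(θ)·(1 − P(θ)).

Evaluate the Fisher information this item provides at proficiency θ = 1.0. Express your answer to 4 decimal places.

P = 1/(1+e^{-1.7000}) = 0.8455
P(1−P) = 0.8455 × 0.1545 = 0.1306
I = a² × P(1−P) = 1.7² × 0.1306 = 0.37745

0.3775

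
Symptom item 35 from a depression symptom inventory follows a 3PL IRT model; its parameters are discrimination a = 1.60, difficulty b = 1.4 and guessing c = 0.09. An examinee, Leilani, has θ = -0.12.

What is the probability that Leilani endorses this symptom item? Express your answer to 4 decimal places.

0.1635

P(θ) = c + (1 − c) · 1 / (1 + exp(−a(θ − b)))
Exponent: 1.60 × (-0.12 − 1.4) = -2.4320
1/(1 + e^{2.4320}) = 0.0808
P = 0.09 + 0.91 × 0.0808 = 0.1635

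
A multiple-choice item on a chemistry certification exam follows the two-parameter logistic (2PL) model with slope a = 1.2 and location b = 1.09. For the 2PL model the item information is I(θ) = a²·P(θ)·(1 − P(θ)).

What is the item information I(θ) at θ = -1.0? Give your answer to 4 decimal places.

P = 1/(1+e^{2.5080}) = 0.0753
P(1−P) = 0.0753 × 0.9247 = 0.0696
I = a² × P(1−P) = 1.2² × 0.0696 = 0.10027

0.1003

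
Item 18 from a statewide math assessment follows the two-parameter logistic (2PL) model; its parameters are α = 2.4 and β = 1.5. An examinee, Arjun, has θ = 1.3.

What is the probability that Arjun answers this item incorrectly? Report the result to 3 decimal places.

P(θ) = 1 / (1 + exp(−α(θ − β)))
Exponent: 2.4 × (1.3 − 1.5) = -0.4800
1/(1 + e^{0.4800}) = 0.3823
P(incorrect) = 1 − 0.3823 = 0.6177

0.618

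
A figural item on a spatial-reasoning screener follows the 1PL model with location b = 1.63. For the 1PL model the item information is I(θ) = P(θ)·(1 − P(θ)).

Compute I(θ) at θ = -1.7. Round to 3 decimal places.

0.033

P = 1/(1+e^{3.3300}) = 0.0346
P(1−P) = 0.0346 × 0.9654 = 0.0334
I = P(1−P) = 0.03336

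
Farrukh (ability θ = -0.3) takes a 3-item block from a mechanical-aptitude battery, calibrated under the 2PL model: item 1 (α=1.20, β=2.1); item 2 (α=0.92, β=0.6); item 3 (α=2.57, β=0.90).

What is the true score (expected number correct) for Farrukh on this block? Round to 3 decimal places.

P(θ) = 1 / (1 + exp(−α(θ − β)))
P_1 = 1/(1+e^{2.8800}) = 0.0532
P_2 = 1/(1+e^{0.8280}) = 0.3041
P_3 = 1/(1+e^{3.0840}) = 0.0438
E[score] = 0.0532 + 0.3041 + 0.0438 = 0.4010

0.401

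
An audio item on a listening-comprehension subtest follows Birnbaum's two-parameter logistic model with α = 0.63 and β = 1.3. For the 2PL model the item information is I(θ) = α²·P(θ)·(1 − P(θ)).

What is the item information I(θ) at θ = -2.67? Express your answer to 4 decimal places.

0.0278

P = 1/(1+e^{2.5011}) = 0.0758
P(1−P) = 0.0758 × 0.9242 = 0.0700
I = α² × P(1−P) = 0.63² × 0.0700 = 0.02780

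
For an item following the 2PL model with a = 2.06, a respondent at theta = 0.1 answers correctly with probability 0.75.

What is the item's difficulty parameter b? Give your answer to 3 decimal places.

-0.433

P(theta) = 1 / (1 + exp(−a(theta − b)))
logit(0.75) = ln(0.75/0.25) = 1.0986
b = theta − logit/(a) = 0.1 − 1.0986/2.0600 = -0.4333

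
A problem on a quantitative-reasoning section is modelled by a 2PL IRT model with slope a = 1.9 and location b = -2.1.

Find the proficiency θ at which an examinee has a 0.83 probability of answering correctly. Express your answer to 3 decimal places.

-1.265

P(θ) = 1 / (1 + exp(−a(θ − b)))
logit = ln(0.8300/0.1700) = 1.5856
θ = b + logit/(a) = -2.1 + 1.5856/1.9000 = -1.2655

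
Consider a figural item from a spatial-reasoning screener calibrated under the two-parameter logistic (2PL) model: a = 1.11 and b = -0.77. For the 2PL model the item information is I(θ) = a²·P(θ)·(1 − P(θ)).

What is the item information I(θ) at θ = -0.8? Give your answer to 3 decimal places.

0.308

P = 1/(1+e^{0.0333}) = 0.4917
P(1−P) = 0.4917 × 0.5083 = 0.2499
I = a² × P(1−P) = 1.11² × 0.2499 = 0.30794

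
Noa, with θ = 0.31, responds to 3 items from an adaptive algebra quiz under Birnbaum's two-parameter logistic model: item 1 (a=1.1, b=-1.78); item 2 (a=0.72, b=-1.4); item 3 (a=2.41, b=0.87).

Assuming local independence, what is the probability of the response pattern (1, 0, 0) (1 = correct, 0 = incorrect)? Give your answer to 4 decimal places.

0.1631

P(θ) = 1 / (1 + exp(−a(θ − b)))
P_1 = 1/(1+e^{-2.2990}) = 0.9088
P_2 = 1/(1+e^{-1.2312}) = 0.7740
P_3 = 1/(1+e^{1.3496}) = 0.2059
L = P_1 × (1−P_2) × (1−P_3) = 0.9088 × 0.2260 × 0.7941 = 0.16307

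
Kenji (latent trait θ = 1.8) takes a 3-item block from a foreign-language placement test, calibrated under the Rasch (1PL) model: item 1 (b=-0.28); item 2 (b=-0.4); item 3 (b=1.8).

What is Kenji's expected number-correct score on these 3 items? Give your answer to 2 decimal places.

2.29

P(θ) = 1 / (1 + exp(−(θ − b)))
P_1 = 1/(1+e^{-2.0800}) = 0.8889
P_2 = 1/(1+e^{-2.2000}) = 0.9002
P_3 = 1/(1+e^{0.0000}) = 0.5000
E[score] = 0.8889 + 0.9002 + 0.5000 = 2.2892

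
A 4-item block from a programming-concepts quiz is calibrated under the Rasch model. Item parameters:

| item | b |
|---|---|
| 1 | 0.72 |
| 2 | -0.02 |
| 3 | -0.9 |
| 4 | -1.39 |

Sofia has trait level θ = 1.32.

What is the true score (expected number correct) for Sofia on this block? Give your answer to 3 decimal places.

3.278

P(θ) = 1 / (1 + exp(−(θ − b)))
P_1 = 1/(1+e^{-0.6000}) = 0.6457
P_2 = 1/(1+e^{-1.3400}) = 0.7925
P_3 = 1/(1+e^{-2.2200}) = 0.9020
P_4 = 1/(1+e^{-2.7100}) = 0.9376
E[score] = 0.6457 + 0.7925 + 0.9020 + 0.9376 = 3.2778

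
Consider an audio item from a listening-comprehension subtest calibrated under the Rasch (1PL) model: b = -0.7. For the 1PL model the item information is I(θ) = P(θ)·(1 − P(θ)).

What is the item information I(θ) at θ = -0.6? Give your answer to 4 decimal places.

0.2494

P = 1/(1+e^{-0.1000}) = 0.5250
P(1−P) = 0.5250 × 0.4750 = 0.2494
I = P(1−P) = 0.24938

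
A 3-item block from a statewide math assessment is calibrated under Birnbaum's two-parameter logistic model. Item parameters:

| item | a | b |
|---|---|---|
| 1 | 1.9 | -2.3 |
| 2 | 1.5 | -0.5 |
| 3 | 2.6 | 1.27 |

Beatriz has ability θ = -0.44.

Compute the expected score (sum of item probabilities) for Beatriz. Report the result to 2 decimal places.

1.51

P(θ) = 1 / (1 + exp(−a(θ − b)))
P_1 = 1/(1+e^{-3.5340}) = 0.9716
P_2 = 1/(1+e^{-0.0900}) = 0.5225
P_3 = 1/(1+e^{4.4460}) = 0.0116
E[score] = 0.9716 + 0.5225 + 0.0116 = 1.5057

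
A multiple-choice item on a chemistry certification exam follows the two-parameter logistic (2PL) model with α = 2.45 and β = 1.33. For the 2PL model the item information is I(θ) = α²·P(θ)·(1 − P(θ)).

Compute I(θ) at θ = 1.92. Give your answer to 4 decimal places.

P = 1/(1+e^{-1.4455}) = 0.8093
P(1−P) = 0.8093 × 0.1907 = 0.1543
I = α² × P(1−P) = 2.45² × 0.1543 = 0.92637

0.9264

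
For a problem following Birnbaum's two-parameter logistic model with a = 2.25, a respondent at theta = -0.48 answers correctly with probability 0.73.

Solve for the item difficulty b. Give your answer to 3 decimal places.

P(theta) = 1 / (1 + exp(−a(theta − b)))
logit(0.73) = ln(0.73/0.27) = 0.9946
b = theta − logit/(a) = -0.48 − 0.9946/2.2500 = -0.9221

-0.922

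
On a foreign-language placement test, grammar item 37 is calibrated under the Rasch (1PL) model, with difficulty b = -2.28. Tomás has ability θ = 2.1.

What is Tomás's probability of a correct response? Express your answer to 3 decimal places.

P(θ) = 1 / (1 + exp(−(θ − b)))
Exponent: (2.1 − (-2.28)) = 4.3800
1/(1 + e^{-4.3800}) = 0.9876
P = 0.9876

0.988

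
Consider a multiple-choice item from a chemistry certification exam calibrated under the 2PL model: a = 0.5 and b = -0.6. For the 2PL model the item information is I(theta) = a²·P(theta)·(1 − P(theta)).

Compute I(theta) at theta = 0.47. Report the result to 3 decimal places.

0.058

P = 1/(1+e^{-0.5350}) = 0.6306
P(1−P) = 0.6306 × 0.3694 = 0.2329
I = a² × P(1−P) = 0.5² × 0.2329 = 0.05823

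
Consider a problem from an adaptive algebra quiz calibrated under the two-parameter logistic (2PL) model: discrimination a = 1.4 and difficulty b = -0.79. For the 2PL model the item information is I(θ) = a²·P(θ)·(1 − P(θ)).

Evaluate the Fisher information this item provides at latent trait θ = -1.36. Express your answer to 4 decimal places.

0.4196

P = 1/(1+e^{0.7980}) = 0.3105
P(1−P) = 0.3105 × 0.6895 = 0.2141
I = a² × P(1−P) = 1.4² × 0.2141 = 0.41958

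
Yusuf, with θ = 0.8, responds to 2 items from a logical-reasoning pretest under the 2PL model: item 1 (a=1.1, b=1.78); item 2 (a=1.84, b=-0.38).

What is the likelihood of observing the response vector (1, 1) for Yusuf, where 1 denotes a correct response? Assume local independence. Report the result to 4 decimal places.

0.2279

P(θ) = 1 / (1 + exp(−a(θ − b)))
P_1 = 1/(1+e^{1.0780}) = 0.2539
P_2 = 1/(1+e^{-2.1712}) = 0.8976
L = P_1 × P_2 = 0.2539 × 0.8976 = 0.22790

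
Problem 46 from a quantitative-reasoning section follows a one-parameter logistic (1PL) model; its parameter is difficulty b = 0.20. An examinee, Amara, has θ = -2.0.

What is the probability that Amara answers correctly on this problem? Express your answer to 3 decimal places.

P(θ) = 1 / (1 + exp(−(θ − b)))
Exponent: (-2.0 − 0.20) = -2.2000
1/(1 + e^{2.2000}) = 0.0998
P = 0.0998

0.100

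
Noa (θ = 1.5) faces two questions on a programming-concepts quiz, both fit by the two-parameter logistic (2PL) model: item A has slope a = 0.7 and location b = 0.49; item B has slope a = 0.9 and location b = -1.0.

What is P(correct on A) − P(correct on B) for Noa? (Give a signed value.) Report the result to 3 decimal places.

-0.235

P(θ) = 1 / (1 + exp(−a(θ − b)))
P_A = 0.6697
P_B = 0.9047
P_A − P_B = -0.2349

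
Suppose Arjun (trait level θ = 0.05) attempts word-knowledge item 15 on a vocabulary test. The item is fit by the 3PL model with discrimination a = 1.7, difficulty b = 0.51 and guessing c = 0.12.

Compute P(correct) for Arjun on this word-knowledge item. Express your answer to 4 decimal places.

P(θ) = c + (1 − c) · 1 / (1 + exp(−a(θ − b)))
Exponent: 1.7 × (0.05 − 0.51) = -0.7820
1/(1 + e^{0.7820}) = 0.3139
P = 0.12 + 0.88 × 0.3139 = 0.3962

0.3962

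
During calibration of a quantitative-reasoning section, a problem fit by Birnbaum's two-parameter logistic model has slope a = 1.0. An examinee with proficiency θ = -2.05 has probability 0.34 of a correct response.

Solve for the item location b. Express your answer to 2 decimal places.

-1.39

P(θ) = 1 / (1 + exp(−a(θ − b)))
logit(0.34) = ln(0.34/0.66) = -0.6633
b = θ − logit/(a) = -2.05 − (-0.6633)/1.0000 = -1.3867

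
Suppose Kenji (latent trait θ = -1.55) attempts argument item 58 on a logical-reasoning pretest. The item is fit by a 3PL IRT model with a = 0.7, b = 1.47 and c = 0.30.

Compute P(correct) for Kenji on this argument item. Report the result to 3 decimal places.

0.375

P(θ) = c + (1 − c) · 1 / (1 + exp(−a(θ − b)))
Exponent: 0.7 × (-1.55 − 1.47) = -2.1140
1/(1 + e^{2.1140}) = 0.1077
P = 0.30 + 0.70 × 0.1077 = 0.3754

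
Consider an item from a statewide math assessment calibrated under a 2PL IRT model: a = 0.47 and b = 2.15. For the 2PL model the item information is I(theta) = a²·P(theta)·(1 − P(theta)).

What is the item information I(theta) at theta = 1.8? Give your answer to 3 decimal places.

0.055

P = 1/(1+e^{0.1645}) = 0.4590
P(1−P) = 0.4590 × 0.5410 = 0.2483
I = a² × P(1−P) = 0.47² × 0.2483 = 0.05485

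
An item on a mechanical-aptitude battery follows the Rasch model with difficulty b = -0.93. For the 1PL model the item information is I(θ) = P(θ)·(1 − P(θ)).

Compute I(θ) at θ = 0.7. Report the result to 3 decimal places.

0.137

P = 1/(1+e^{-1.6300}) = 0.8362
P(1−P) = 0.8362 × 0.1638 = 0.1370
I = P(1−P) = 0.13699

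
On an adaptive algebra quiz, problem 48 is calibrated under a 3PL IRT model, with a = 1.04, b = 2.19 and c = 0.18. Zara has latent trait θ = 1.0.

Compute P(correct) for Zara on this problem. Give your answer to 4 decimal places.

P(θ) = c + (1 − c) · 1 / (1 + exp(−a(θ − b)))
Exponent: 1.04 × (1.0 − 2.19) = -1.2376
1/(1 + e^{1.2376}) = 0.2249
P = 0.18 + 0.82 × 0.2249 = 0.3644

0.3644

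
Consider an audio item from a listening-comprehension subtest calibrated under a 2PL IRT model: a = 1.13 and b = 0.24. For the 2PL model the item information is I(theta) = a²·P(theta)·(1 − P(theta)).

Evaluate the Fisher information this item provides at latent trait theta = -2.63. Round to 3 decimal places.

P = 1/(1+e^{3.2431}) = 0.0376
P(1−P) = 0.0376 × 0.9624 = 0.0362
I = a² × P(1−P) = 1.13² × 0.0362 = 0.04618

0.046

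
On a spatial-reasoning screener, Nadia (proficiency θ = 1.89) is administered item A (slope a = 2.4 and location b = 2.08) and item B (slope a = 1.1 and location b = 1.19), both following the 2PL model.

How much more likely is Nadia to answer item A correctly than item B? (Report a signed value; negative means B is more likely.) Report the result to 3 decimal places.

-0.296

P(θ) = 1 / (1 + exp(−a(θ − b)))
P_A = 0.3879
P_B = 0.6835
P_A − P_B = -0.2956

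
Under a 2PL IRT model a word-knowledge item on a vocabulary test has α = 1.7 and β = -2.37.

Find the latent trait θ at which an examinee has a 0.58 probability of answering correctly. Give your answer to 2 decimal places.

-2.18

P(θ) = 1 / (1 + exp(−α(θ − β)))
logit = ln(0.5800/0.4200) = 0.3228
θ = β + logit/(α) = -2.37 + 0.3228/1.7000 = -2.1801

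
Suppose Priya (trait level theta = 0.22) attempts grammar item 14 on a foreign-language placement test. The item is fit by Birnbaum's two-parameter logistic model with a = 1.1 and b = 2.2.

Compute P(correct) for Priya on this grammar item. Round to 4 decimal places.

P(theta) = 1 / (1 + exp(−a(theta − b)))
Exponent: 1.1 × (0.22 − 2.2) = -2.1780
1/(1 + e^{2.1780}) = 0.1017

0.1017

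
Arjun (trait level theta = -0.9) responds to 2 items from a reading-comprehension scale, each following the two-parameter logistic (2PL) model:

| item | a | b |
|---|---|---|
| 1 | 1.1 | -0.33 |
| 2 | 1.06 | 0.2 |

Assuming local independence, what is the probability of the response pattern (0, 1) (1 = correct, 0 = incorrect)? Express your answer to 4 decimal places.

P(theta) = 1 / (1 + exp(−a(theta − b)))
P_1 = 1/(1+e^{0.6270}) = 0.3482
P_2 = 1/(1+e^{1.1660}) = 0.2376
L = (1−P_1) × P_2 = 0.6518 × 0.2376 = 0.15486

0.1549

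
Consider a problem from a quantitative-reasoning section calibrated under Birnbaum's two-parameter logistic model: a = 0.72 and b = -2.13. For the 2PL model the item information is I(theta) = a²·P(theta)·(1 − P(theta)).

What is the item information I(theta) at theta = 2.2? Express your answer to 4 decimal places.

0.0210

P = 1/(1+e^{-3.1176}) = 0.9576
P(1−P) = 0.9576 × 0.0424 = 0.0406
I = a² × P(1−P) = 0.72² × 0.0406 = 0.02104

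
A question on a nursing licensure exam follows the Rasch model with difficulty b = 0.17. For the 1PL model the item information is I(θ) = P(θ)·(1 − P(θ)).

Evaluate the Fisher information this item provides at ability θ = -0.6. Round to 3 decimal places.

0.216

P = 1/(1+e^{0.7700}) = 0.3165
P(1−P) = 0.3165 × 0.6835 = 0.2163
I = P(1−P) = 0.21632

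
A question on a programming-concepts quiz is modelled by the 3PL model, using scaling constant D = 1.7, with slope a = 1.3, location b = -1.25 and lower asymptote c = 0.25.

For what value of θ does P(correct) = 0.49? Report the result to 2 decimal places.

-1.59

P(θ) = c + (1 − c) · 1 / (1 + exp(−D·a(θ − b)))
Remove guessing floor: (0.49 − 0.25)/(1 − 0.25) = 0.3200
logit = ln(0.3200/0.6800) = -0.7538
θ = b + logit/(1.7·a) = -1.25 + (-0.7538)/2.2100 = -1.5911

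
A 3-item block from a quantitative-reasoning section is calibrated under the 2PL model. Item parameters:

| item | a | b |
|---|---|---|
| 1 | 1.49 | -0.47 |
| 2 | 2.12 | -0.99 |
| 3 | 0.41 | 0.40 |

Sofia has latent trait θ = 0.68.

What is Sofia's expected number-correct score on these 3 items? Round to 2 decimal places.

2.35

P(θ) = 1 / (1 + exp(−a(θ − b)))
P_1 = 1/(1+e^{-1.7135}) = 0.8473
P_2 = 1/(1+e^{-3.5404}) = 0.9718
P_3 = 1/(1+e^{-0.1148}) = 0.5287
E[score] = 0.8473 + 0.9718 + 0.5287 = 2.3478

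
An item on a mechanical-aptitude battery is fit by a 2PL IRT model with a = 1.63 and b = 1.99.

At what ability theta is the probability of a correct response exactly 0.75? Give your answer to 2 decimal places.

P(theta) = 1 / (1 + exp(−a(theta − b)))
logit = ln(0.7500/0.2500) = 1.0986
theta = b + logit/(a) = 1.99 + 1.0986/1.6300 = 2.6640

2.66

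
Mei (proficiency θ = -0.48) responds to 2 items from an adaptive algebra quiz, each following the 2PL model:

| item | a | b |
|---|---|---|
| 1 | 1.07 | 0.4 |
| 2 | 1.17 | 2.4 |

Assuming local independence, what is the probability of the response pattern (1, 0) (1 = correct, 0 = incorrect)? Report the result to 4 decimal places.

P(θ) = 1 / (1 + exp(−a(θ − b)))
P_1 = 1/(1+e^{0.9416}) = 0.2806
P_2 = 1/(1+e^{3.3696}) = 0.0333
L = P_1 × (1−P_2) = 0.2806 × 0.9667 = 0.27125

0.2712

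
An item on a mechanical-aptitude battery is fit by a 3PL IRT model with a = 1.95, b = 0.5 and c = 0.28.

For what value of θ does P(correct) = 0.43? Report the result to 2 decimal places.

-0.18

P(θ) = c + (1 − c) · 1 / (1 + exp(−a(θ − b)))
Remove guessing floor: (0.43 − 0.28)/(1 − 0.28) = 0.2083
logit = ln(0.2083/0.7917) = -1.3350
θ = b + logit/(a) = 0.5 + (-1.3350)/1.9500 = -0.1846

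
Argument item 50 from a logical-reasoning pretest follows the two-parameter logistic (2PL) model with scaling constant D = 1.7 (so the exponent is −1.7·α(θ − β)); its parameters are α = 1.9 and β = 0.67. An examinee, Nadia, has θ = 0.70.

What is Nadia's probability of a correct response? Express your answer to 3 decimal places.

0.524

P(θ) = 1 / (1 + exp(−D·α(θ − β)))
Exponent: 1.7 × 1.9 × (0.70 − 0.67) = 0.0969
1/(1 + e^{-0.0969}) = 0.5242
P = 0.5242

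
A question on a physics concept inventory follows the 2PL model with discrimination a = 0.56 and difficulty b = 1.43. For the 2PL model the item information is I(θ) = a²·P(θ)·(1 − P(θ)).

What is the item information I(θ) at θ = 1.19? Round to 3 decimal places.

0.078

P = 1/(1+e^{0.1344}) = 0.4665
P(1−P) = 0.4665 × 0.5335 = 0.2489
I = a² × P(1−P) = 0.56² × 0.2489 = 0.07805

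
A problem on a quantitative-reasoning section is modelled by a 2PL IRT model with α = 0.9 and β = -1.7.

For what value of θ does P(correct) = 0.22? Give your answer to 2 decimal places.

-3.11

P(θ) = 1 / (1 + exp(−α(θ − β)))
logit = ln(0.2200/0.7800) = -1.2657
θ = β + logit/(α) = -1.7 + (-1.2657)/0.9000 = -3.1063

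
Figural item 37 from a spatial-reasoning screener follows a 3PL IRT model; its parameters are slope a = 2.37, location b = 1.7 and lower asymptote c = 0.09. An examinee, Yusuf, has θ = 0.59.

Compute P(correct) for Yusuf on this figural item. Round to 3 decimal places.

0.151

P(θ) = c + (1 − c) · 1 / (1 + exp(−a(θ − b)))
Exponent: 2.37 × (0.59 − 1.7) = -2.6307
1/(1 + e^{2.6307}) = 0.0672
P = 0.09 + 0.91 × 0.0672 = 0.1511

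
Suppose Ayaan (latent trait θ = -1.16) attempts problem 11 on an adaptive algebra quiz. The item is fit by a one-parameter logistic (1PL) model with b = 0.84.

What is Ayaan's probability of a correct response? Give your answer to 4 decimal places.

0.1192

P(θ) = 1 / (1 + exp(−(θ − b)))
Exponent: (-1.16 − 0.84) = -2.0000
1/(1 + e^{2.0000}) = 0.1192
P = 0.1192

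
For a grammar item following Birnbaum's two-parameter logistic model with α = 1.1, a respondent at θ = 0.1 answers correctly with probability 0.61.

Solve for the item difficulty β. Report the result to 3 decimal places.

P(θ) = 1 / (1 + exp(−α(θ − β)))
logit(0.61) = ln(0.61/0.39) = 0.4473
β = θ − logit/(α) = 0.1 − 0.4473/1.1000 = -0.3066

-0.307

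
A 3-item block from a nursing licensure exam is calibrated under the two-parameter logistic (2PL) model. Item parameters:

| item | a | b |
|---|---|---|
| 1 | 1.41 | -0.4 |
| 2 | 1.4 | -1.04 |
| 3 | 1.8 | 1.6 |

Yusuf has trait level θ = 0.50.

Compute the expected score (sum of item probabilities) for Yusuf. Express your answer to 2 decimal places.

1.80

P(θ) = 1 / (1 + exp(−a(θ − b)))
P_1 = 1/(1+e^{-1.2690}) = 0.7806
P_2 = 1/(1+e^{-2.1560}) = 0.8962
P_3 = 1/(1+e^{1.9800}) = 0.1213
E[score] = 0.7806 + 0.8962 + 0.1213 = 1.7981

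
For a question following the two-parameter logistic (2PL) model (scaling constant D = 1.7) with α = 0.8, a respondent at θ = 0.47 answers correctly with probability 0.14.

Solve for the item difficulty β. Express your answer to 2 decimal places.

1.80

P(θ) = 1 / (1 + exp(−D·α(θ − β)))
logit(0.14) = ln(0.14/0.86) = -1.8153
β = θ − logit/(1.7·α) = 0.47 − (-1.8153)/1.3600 = 1.8048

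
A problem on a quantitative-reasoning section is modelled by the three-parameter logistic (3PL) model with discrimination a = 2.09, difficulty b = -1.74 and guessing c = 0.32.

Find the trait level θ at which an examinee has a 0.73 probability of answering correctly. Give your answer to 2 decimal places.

P(θ) = c + (1 − c) · 1 / (1 + exp(−a(θ − b)))
Remove guessing floor: (0.73 − 0.32)/(1 − 0.32) = 0.6029
logit = ln(0.6029/0.3971) = 0.4177
θ = b + logit/(a) = -1.74 + 0.4177/2.0900 = -1.5401

-1.54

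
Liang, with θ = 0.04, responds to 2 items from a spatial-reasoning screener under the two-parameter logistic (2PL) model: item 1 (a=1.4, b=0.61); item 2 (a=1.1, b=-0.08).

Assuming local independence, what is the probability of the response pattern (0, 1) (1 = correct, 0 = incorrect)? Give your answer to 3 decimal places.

P(θ) = 1 / (1 + exp(−a(θ − b)))
P_1 = 1/(1+e^{0.7980}) = 0.3105
P_2 = 1/(1+e^{-0.1320}) = 0.5330
L = (1−P_1) × P_2 = 0.6895 × 0.5330 = 0.36750

0.367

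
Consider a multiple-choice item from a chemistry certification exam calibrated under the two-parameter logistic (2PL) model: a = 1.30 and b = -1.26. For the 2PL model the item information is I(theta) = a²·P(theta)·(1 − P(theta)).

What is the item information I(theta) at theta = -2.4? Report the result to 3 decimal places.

0.255

P = 1/(1+e^{1.4820}) = 0.1851
P(1−P) = 0.1851 × 0.8149 = 0.1509
I = a² × P(1−P) = 1.30² × 0.1509 = 0.25494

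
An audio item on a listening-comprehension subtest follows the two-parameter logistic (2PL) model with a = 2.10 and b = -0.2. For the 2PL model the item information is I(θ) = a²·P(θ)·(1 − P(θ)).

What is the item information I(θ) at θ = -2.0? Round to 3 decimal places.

0.096

P = 1/(1+e^{3.7800}) = 0.0223
P(1−P) = 0.0223 × 0.9777 = 0.0218
I = a² × P(1−P) = 2.10² × 0.0218 = 0.09621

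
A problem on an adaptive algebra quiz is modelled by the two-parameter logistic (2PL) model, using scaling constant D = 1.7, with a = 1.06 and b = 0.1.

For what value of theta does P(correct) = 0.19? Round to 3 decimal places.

-0.705

P(theta) = 1 / (1 + exp(−D·a(theta − b)))
logit = ln(0.1900/0.8100) = -1.4500
theta = b + logit/(1.7·a) = 0.1 + (-1.4500)/1.8020 = -0.7047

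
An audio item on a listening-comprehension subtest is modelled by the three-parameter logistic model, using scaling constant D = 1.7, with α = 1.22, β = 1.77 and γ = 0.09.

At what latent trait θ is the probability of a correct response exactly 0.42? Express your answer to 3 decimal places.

P(θ) = γ + (1 − γ) · 1 / (1 + exp(−D·α(θ − β)))
Remove guessing floor: (0.42 − 0.09)/(1 − 0.09) = 0.3626
logit = ln(0.3626/0.6374) = -0.5639
θ = β + logit/(1.7·α) = 1.77 + (-0.5639)/2.0740 = 1.4981

1.498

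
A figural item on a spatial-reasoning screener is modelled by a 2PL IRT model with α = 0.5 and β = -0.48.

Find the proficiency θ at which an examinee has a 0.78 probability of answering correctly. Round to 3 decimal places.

P(θ) = 1 / (1 + exp(−α(θ − β)))
logit = ln(0.7800/0.2200) = 1.2657
θ = β + logit/(α) = -0.48 + 1.2657/0.5000 = 2.0513

2.051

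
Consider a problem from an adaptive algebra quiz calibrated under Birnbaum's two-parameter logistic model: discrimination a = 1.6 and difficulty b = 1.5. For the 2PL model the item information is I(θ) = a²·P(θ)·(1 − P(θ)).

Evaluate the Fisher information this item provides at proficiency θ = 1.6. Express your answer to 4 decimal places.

0.6359

P = 1/(1+e^{-0.1600}) = 0.5399
P(1−P) = 0.5399 × 0.4601 = 0.2484
I = a² × P(1−P) = 1.6² × 0.2484 = 0.63592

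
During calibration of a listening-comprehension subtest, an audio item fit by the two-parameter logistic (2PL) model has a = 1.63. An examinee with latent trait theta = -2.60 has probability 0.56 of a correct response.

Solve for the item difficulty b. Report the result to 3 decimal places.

P(theta) = 1 / (1 + exp(−a(theta − b)))
logit(0.56) = ln(0.56/0.44) = 0.2412
b = theta − logit/(a) = -2.60 − 0.2412/1.6300 = -2.7480

-2.748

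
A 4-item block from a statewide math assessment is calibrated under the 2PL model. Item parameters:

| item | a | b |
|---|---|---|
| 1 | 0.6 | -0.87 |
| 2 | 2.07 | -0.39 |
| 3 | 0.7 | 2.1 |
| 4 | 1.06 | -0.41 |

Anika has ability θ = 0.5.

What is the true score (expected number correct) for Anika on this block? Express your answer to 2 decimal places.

2.53

P(θ) = 1 / (1 + exp(−a(θ − b)))
P_1 = 1/(1+e^{-0.8220}) = 0.6947
P_2 = 1/(1+e^{-1.8423}) = 0.8632
P_3 = 1/(1+e^{1.1200}) = 0.2460
P_4 = 1/(1+e^{-0.9646}) = 0.7240
E[score] = 0.6947 + 0.8632 + 0.2460 + 0.7240 = 2.5279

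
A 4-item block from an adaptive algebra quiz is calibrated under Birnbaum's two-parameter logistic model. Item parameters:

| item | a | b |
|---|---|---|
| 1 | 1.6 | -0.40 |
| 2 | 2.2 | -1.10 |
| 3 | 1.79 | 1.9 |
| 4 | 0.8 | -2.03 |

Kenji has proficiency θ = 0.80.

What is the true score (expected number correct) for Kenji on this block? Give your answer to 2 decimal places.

2.89

P(θ) = 1 / (1 + exp(−a(θ − b)))
P_1 = 1/(1+e^{-1.9200}) = 0.8721
P_2 = 1/(1+e^{-4.1800}) = 0.9849
P_3 = 1/(1+e^{1.9690}) = 0.1225
P_4 = 1/(1+e^{-2.2640}) = 0.9059
E[score] = 0.8721 + 0.9849 + 0.1225 + 0.9059 = 2.8854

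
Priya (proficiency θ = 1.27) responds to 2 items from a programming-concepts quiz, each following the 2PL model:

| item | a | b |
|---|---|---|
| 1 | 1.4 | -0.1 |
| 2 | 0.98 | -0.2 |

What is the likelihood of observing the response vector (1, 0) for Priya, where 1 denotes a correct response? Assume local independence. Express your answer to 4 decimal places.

0.1669

P(θ) = 1 / (1 + exp(−a(θ − b)))
P_1 = 1/(1+e^{-1.9180}) = 0.8719
P_2 = 1/(1+e^{-1.4406}) = 0.8085
L = P_1 × (1−P_2) = 0.8719 × 0.1915 = 0.16693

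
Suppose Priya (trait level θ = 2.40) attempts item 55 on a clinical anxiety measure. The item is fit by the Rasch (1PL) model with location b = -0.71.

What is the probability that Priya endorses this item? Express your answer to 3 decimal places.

P(θ) = 1 / (1 + exp(−(θ − b)))
Exponent: (2.40 − (-0.71)) = 3.1100
1/(1 + e^{-3.1100}) = 0.9573
P = 0.9573

0.957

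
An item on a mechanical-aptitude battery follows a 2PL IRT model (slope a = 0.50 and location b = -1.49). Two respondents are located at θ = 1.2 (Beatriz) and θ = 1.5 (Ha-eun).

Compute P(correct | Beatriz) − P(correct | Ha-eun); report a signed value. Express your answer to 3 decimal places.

P(θ) = 1 / (1 + exp(−a(θ − b)))
P(Beatriz) = 0.7933  [exponent 1.3450]
P(Ha-eun) = 0.8168  [exponent 1.4950]
Difference = 0.7933 − 0.8168 = -0.0235

-0.024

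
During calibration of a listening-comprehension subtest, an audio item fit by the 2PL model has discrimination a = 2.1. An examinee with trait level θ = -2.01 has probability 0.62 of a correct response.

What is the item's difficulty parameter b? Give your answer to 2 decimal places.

-2.24

P(θ) = 1 / (1 + exp(−a(θ − b)))
logit(0.62) = ln(0.62/0.38) = 0.4895
b = θ − logit/(a) = -2.01 − 0.4895/2.1000 = -2.2431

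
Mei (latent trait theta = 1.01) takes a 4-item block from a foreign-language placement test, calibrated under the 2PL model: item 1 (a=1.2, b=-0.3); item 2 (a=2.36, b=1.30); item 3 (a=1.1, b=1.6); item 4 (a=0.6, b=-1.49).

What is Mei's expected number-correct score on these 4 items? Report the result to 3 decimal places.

2.324

P(theta) = 1 / (1 + exp(−a(theta − b)))
P_1 = 1/(1+e^{-1.5720}) = 0.8281
P_2 = 1/(1+e^{0.6844}) = 0.3353
P_3 = 1/(1+e^{0.6490}) = 0.3432
P_4 = 1/(1+e^{-1.5000}) = 0.8176
E[score] = 0.8281 + 0.3353 + 0.3432 + 0.8176 = 2.3241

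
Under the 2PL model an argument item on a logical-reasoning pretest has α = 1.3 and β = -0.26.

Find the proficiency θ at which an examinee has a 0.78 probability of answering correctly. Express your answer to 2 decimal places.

P(θ) = 1 / (1 + exp(−α(θ − β)))
logit = ln(0.7800/0.2200) = 1.2657
θ = β + logit/(α) = -0.26 + 1.2657/1.3000 = 0.7136

0.71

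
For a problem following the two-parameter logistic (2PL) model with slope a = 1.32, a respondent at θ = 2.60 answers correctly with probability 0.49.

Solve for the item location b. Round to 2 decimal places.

2.63

P(θ) = 1 / (1 + exp(−a(θ − b)))
logit(0.49) = ln(0.49/0.51) = -0.0400
b = θ − logit/(a) = 2.60 − (-0.0400)/1.3200 = 2.6303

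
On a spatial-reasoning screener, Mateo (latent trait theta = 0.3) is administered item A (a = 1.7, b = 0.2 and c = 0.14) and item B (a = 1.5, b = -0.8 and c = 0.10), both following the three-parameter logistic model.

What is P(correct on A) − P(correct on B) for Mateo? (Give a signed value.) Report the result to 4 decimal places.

P(theta) = c + (1 − c) · 1 / (1 + exp(−a(theta − b)))
P_A = 0.6065
P_B = 0.8550
P_A − P_B = -0.2485

-0.2485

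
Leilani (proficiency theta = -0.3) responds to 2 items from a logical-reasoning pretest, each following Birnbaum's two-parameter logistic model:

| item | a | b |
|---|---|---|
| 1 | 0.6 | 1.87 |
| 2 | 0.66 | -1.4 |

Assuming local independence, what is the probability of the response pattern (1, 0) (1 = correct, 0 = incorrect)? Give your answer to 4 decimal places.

0.0697

P(theta) = 1 / (1 + exp(−a(theta − b)))
P_1 = 1/(1+e^{1.3020}) = 0.2138
P_2 = 1/(1+e^{-0.7260}) = 0.6739
L = P_1 × (1−P_2) = 0.2138 × 0.3261 = 0.06972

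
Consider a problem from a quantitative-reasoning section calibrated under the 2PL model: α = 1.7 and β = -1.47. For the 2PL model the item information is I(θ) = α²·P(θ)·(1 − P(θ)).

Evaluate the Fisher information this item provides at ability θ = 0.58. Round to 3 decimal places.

P = 1/(1+e^{-3.4850}) = 0.9703
P(1−P) = 0.9703 × 0.0297 = 0.0289
I = α² × P(1−P) = 1.7² × 0.0289 = 0.08340

0.083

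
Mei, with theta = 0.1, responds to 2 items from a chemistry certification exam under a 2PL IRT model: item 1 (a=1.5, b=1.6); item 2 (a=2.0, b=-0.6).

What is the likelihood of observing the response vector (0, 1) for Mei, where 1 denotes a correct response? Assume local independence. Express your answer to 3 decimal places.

0.726

P(theta) = 1 / (1 + exp(−a(theta − b)))
P_1 = 1/(1+e^{2.2500}) = 0.0953
P_2 = 1/(1+e^{-1.4000}) = 0.8022
L = (1−P_1) × P_2 = 0.9047 × 0.8022 = 0.72570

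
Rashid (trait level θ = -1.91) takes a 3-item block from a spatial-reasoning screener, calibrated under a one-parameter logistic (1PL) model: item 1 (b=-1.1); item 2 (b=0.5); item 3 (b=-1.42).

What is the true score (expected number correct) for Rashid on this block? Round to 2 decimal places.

0.77

P(θ) = 1 / (1 + exp(−(θ − b)))
P_1 = 1/(1+e^{0.8100}) = 0.3079
P_2 = 1/(1+e^{2.4100}) = 0.0824
P_3 = 1/(1+e^{0.4900}) = 0.3799
E[score] = 0.3079 + 0.0824 + 0.3799 = 0.7702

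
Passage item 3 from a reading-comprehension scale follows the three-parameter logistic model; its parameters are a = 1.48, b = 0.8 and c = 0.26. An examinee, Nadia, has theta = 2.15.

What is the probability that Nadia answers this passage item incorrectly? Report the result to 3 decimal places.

P(theta) = c + (1 − c) · 1 / (1 + exp(−a(theta − b)))
Exponent: 1.48 × (2.15 − 0.8) = 1.9980
1/(1 + e^{-1.9980}) = 0.8806
P = 0.26 + 0.74 × 0.8806 = 0.9116
P(incorrect) = 1 − 0.9116 = 0.0884

0.088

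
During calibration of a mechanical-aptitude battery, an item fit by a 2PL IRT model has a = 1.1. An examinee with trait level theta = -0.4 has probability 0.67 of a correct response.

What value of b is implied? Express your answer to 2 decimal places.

P(theta) = 1 / (1 + exp(−a(theta − b)))
logit(0.67) = ln(0.67/0.33) = 0.7082
b = theta − logit/(a) = -0.4 − 0.7082/1.1000 = -1.0438

-1.04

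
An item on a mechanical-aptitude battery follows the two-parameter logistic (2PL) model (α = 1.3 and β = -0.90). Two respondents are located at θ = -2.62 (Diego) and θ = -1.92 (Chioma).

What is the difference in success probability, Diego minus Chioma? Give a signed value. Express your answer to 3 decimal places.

P(θ) = 1 / (1 + exp(−α(θ − β)))
P(Diego) = 0.0966  [exponent -2.2360]
P(Chioma) = 0.2098  [exponent -1.3260]
Difference = 0.0966 − 0.2098 = -0.1133

-0.113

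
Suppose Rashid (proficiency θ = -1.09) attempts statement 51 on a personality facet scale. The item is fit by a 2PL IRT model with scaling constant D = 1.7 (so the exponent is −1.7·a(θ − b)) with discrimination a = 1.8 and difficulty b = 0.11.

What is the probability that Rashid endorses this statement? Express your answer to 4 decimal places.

0.0248

P(θ) = 1 / (1 + exp(−D·a(θ − b)))
Exponent: 1.7 × 1.8 × (-1.09 − 0.11) = -3.6720
1/(1 + e^{3.6720}) = 0.0248
P = 0.0248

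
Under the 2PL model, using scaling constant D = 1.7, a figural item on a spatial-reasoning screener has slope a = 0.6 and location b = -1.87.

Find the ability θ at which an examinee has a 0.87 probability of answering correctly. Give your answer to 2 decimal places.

-0.01

P(θ) = 1 / (1 + exp(−D·a(θ − b)))
logit = ln(0.8700/0.1300) = 1.9010
θ = b + logit/(1.7·a) = -1.87 + 1.9010/1.0200 = -0.0063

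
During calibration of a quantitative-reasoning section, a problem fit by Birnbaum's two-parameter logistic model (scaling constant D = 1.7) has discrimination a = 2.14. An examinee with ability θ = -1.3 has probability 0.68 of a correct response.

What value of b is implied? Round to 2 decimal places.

P(θ) = 1 / (1 + exp(−D·a(θ − b)))
logit(0.68) = ln(0.68/0.32) = 0.7538
b = θ − logit/(1.7·a) = -1.3 − 0.7538/3.6380 = -1.5072

-1.51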